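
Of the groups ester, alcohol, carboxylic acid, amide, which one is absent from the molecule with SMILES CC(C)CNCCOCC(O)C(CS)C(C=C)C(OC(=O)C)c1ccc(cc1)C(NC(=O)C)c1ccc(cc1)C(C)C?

carboxylic acid

ester: present (CH(OCOCH3) — pendant –OC(=O)CH3: an acyloxy group → ester).
alcohol: present (CH(OH) — –OH on an sp³ carbon → alcohol (secondary)).
amide: present (CH(NHCOCH3) — pendant –NHC(=O)CH3: N bonded to a carbonyl → amide (not amine)).
carboxylic acid: absent. In CH(OCOCH3), the acyl oxygen is bonded to carbon (–O–C), not to H, so this is an ester. In CH(NHCOCH3), the carbonyl is bonded to nitrogen, not to –OH; that is an amide.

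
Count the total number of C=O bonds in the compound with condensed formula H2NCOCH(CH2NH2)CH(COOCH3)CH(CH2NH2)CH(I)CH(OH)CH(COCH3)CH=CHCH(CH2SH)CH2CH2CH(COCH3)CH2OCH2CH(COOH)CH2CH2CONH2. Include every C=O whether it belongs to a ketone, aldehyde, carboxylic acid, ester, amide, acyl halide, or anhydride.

6

H2NCO: amide, 1 C=O (running total 1).
CH(COOCH3): ester, 1 C=O (running total 2).
CH(COCH3): ketone, 1 C=O (running total 3).
CH(COCH3): ketone, 1 C=O (running total 4).
CH(COOH): carboxylic acid, 1 C=O (running total 5).
CONH2: amide, 1 C=O (running total 6).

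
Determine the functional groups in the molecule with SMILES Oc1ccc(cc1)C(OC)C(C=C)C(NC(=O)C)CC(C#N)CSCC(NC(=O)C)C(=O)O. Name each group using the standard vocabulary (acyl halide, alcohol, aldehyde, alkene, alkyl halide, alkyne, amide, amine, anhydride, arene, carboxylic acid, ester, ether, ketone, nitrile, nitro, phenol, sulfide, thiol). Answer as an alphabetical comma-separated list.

Working along the chain:
  HOC6H4: –OH attached directly to an aromatic ring → phenol (not alcohol); the ring itself is an arene.
  CH(OCH3): pendant –OCH3: C–O–C with sp³ C, no adjacent C=O → ether.
  CH(CH=CH2): pendant –CH=CH2: C=C double bond → alkene.
  CH(NHCOCH3): pendant –NHC(=O)CH3: N bonded to a carbonyl → amide (not amine).
  CH(CN): pendant –C≡N: nitrile.
  CH2SCH2: C–S–C linkage → sulfide (thioether).
  CH(NHCOCH3): pendant –NHC(=O)CH3: N bonded to a carbonyl → amide (not amine).
  COOH: –COOH: carbonyl C bonded to –OH and C → carboxylic acid (the –OH is not a separate alcohol).

alkene, amide, arene, carboxylic acid, ether, nitrile, phenol, sulfide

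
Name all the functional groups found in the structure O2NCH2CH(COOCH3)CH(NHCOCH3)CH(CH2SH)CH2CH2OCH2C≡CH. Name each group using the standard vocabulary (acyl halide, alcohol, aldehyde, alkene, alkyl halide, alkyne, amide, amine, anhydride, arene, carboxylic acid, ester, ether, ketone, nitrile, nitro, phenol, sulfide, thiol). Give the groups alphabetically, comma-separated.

Taking each segment in turn:
  O2NCH2: –NO2 on carbon → nitro group.
  CH(COOCH3): pendant –COOCH3: carbonyl C bonded to C and –OCH3 → ester.
  CH(NHCOCH3): pendant –NHC(=O)CH3: N bonded to a carbonyl → amide (not amine).
  CH(CH2SH): pendant –CH2SH → thiol.
  CH2OCH2: C–O–C with sp³ carbons on both sides and no adjacent C=O → ether.
  C≡CH: C≡C triple bond → alkyne.

alkyne, amide, ester, ether, nitro, thiol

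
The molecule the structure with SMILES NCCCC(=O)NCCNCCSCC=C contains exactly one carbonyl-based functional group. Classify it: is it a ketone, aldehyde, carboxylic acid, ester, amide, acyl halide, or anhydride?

The carbonyl is in the CH2CONHCH2 segment: –C(=O)–N– linkage → amide (the N is not an amine).

amide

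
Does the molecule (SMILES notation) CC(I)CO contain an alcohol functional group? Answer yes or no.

Reading the structure from left to right:
  CH(I): halogen on an sp³ carbon → alkyl halide.
  CH2OH: –OH on an sp³ carbon → alcohol.
The CH2OH segment supplies the alcohol: –OH on an sp³ carbon → alcohol.

yes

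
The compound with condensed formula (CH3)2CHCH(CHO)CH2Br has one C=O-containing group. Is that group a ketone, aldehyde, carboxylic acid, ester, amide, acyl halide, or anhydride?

aldehyde

The carbonyl is in the CH(CHO) segment: pendant –CHO: carbonyl C bonded to C and H → aldehyde.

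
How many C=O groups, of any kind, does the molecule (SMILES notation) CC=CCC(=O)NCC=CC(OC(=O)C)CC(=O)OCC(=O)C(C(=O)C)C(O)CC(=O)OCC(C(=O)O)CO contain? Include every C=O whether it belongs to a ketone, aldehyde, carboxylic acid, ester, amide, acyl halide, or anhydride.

CH2CONHCH2: amide, 1 C=O (running total 1).
CH(OCOCH3): ester, 1 C=O (running total 2).
CH2COOCH2: ester, 1 C=O (running total 3).
CO: ketone, 1 C=O (running total 4).
CH(COCH3): ketone, 1 C=O (running total 5).
CH2COOCH2: ester, 1 C=O (running total 6).
CH(COOH): carboxylic acid, 1 C=O (running total 7).

7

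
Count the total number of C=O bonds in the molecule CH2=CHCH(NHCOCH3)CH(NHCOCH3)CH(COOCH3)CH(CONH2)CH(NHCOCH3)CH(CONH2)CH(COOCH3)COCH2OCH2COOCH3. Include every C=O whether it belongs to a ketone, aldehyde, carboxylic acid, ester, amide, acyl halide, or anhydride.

CH(NHCOCH3): amide, 1 C=O (running total 1).
CH(NHCOCH3): amide, 1 C=O (running total 2).
CH(COOCH3): ester, 1 C=O (running total 3).
CH(CONH2): amide, 1 C=O (running total 4).
CH(NHCOCH3): amide, 1 C=O (running total 5).
CH(CONH2): amide, 1 C=O (running total 6).
CH(COOCH3): ester, 1 C=O (running total 7).
CO: ketone, 1 C=O (running total 8).
COOCH3: ester, 1 C=O (running total 9).

9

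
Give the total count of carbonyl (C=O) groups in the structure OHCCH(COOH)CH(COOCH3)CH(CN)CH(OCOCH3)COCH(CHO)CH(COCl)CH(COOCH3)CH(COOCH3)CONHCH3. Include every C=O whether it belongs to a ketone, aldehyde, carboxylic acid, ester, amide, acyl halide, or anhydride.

10

OHC: aldehyde, 1 C=O (running total 1).
CH(COOH): carboxylic acid, 1 C=O (running total 2).
CH(COOCH3): ester, 1 C=O (running total 3).
CH(OCOCH3): ester, 1 C=O (running total 4).
CO: ketone, 1 C=O (running total 5).
CH(CHO): aldehyde, 1 C=O (running total 6).
CH(COCl): acyl halide, 1 C=O (running total 7).
CH(COOCH3): ester, 1 C=O (running total 8).
CH(COOCH3): ester, 1 C=O (running total 9).
CONHCH3: amide, 1 C=O (running total 10).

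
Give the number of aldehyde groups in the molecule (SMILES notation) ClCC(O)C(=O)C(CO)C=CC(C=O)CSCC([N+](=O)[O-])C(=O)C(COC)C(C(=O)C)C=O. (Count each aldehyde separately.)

2

halogen on an sp³ carbon → alkyl halide.
–OH on an sp³ carbon → alcohol (secondary).
–C(=O)– with carbon on both sides → ketone.
pendant –CH2OH on an sp³ backbone C → alcohol.
C=C double bond → alkene.
pendant –CHO: carbonyl C bonded to C and H → aldehyde.
C–S–C linkage → sulfide (thioether).
–NO2 on an sp³ carbon → nitro (the N=O is not a carbonyl).
–C(=O)– with carbon on both sides → ketone.
pendant –CH2OCH3: C–O–C linkage → ether.
pendant –COCH3: carbonyl C bonded to two carbons → ketone.
terminal –CHO: carbonyl C bonded to H and C → aldehyde.
Aldehyde appears at: CH(CHO), CHO → 2.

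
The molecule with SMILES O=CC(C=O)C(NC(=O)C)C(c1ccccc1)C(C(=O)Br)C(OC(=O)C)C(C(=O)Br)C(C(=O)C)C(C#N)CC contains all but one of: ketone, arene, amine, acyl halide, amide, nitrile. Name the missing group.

amine

amide: present (CH(NHCOCH3) — pendant –NHC(=O)CH3: N bonded to a carbonyl → amide (not amine)).
arene: present (CH(C6H5) — pendant –C6H5: benzene ring → arene).
nitrile: present (CH(CN) — pendant –C≡N: nitrile).
ketone: present (CH(COCH3) — pendant –COCH3: carbonyl C bonded to two carbons → ketone).
acyl halide: present (CH(COBr) — pendant –C(=O)X: carbonyl C bonded to C and halogen → acyl halide).
amine: absent. In CH(NHCOCH3), the nitrogen is bonded directly to a carbonyl carbon, making it part of an amide, not a free amine.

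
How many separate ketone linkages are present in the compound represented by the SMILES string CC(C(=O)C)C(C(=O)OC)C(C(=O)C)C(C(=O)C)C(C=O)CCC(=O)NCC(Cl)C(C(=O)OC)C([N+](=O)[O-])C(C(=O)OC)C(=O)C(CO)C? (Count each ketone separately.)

pendant –COCH3: carbonyl C bonded to two carbons → ketone.
pendant –COOCH3: carbonyl C bonded to C and –OCH3 → ester.
pendant –COCH3: carbonyl C bonded to two carbons → ketone.
pendant –COCH3: carbonyl C bonded to two carbons → ketone.
pendant –CHO: carbonyl C bonded to C and H → aldehyde.
–C(=O)–N– linkage → amide (the N is not an amine).
halogen on an sp³ carbon → alkyl halide.
pendant –COOCH3: carbonyl C bonded to C and –OCH3 → ester.
–NO2 on an sp³ carbon → nitro (the N=O is not a carbonyl).
pendant –COOCH3: carbonyl C bonded to C and –OCH3 → ester.
–C(=O)– with carbon on both sides → ketone.
pendant –CH2OH on an sp³ backbone C → alcohol.
Ketone appears at: CH(COCH3), CH(COCH3), CH(COCH3), CO → 4.

4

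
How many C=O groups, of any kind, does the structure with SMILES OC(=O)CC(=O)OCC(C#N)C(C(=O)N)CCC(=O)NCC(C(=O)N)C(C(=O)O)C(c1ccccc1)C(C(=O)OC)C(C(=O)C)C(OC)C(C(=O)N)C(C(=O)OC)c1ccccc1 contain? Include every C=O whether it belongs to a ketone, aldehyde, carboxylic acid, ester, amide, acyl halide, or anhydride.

HOOC: carboxylic acid, 1 C=O (running total 1).
CH2COOCH2: ester, 1 C=O (running total 2).
CH(CONH2): amide, 1 C=O (running total 3).
CH2CONHCH2: amide, 1 C=O (running total 4).
CH(CONH2): amide, 1 C=O (running total 5).
CH(COOH): carboxylic acid, 1 C=O (running total 6).
CH(COOCH3): ester, 1 C=O (running total 7).
CH(COCH3): ketone, 1 C=O (running total 8).
CH(CONH2): amide, 1 C=O (running total 9).
CH(COOCH3): ester, 1 C=O (running total 10).

10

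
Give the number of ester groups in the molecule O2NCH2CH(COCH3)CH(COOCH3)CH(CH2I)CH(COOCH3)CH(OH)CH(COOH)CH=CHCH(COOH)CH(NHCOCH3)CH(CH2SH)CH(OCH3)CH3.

–NO2 on carbon → nitro group.
pendant –COCH3: carbonyl C bonded to two carbons → ketone.
pendant –COOCH3: carbonyl C bonded to C and –OCH3 → ester.
pendant –CH2X: halogen on sp³ carbon → alkyl halide.
pendant –COOCH3: carbonyl C bonded to C and –OCH3 → ester.
–OH on an sp³ carbon → alcohol (secondary).
pendant –COOH: carbonyl C bonded to C and –OH → carboxylic acid.
C=C double bond → alkene.
pendant –COOH: carbonyl C bonded to C and –OH → carboxylic acid.
pendant –NHC(=O)CH3: N bonded to a carbonyl → amide (not amine).
pendant –CH2SH → thiol.
pendant –OCH3: C–O–C with sp³ C, no adjacent C=O → ether.
Ester appears at: CH(COOCH3), CH(COOCH3) → 2.

2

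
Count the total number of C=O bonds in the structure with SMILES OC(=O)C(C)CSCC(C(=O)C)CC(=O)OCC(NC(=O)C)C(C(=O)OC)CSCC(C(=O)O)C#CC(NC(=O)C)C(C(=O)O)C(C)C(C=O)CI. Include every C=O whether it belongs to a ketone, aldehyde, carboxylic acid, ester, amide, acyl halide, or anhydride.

HOOC: carboxylic acid, 1 C=O (running total 1).
CH(COCH3): ketone, 1 C=O (running total 2).
CH2COOCH2: ester, 1 C=O (running total 3).
CH(NHCOCH3): amide, 1 C=O (running total 4).
CH(COOCH3): ester, 1 C=O (running total 5).
CH(COOH): carboxylic acid, 1 C=O (running total 6).
CH(NHCOCH3): amide, 1 C=O (running total 7).
CH(COOH): carboxylic acid, 1 C=O (running total 8).
CH(CHO): aldehyde, 1 C=O (running total 9).

9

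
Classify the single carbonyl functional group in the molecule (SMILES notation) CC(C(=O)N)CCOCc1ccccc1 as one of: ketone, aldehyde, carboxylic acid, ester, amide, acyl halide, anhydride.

amide

The carbonyl is in the CH(CONH2) segment: pendant –CONH2: carbonyl C bonded to C and N → amide.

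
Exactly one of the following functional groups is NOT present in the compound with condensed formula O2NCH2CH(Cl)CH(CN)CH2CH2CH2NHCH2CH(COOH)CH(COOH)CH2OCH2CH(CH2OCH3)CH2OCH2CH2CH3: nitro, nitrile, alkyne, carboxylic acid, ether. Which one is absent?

alkyne

carboxylic acid: present (CH(COOH) — pendant –COOH: carbonyl C bonded to C and –OH → carboxylic acid).
nitrile: present (CH(CN) — pendant –C≡N: nitrile).
nitro: present (O2NCH2 — –NO2 on carbon → nitro group).
ether: present (CH2OCH2 — C–O–C with sp³ carbons on both sides and no adjacent C=O → ether).
alkyne: absent. In CH(CN), the triple bond is C≡N, not C≡C, so it is a nitrile.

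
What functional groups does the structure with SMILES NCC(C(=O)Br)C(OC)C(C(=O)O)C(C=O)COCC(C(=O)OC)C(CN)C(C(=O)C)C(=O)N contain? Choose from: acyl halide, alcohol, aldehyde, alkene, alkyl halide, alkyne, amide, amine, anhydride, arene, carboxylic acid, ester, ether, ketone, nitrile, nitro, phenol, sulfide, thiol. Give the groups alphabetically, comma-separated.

acyl halide, aldehyde, amide, amine, carboxylic acid, ester, ether, ketone

–NH2 on an sp³ carbon with no adjacent C=O → amine.
pendant –C(=O)X: carbonyl C bonded to C and halogen → acyl halide.
pendant –OCH3: C–O–C with sp³ C, no adjacent C=O → ether.
pendant –COOH: carbonyl C bonded to C and –OH → carboxylic acid.
pendant –CHO: carbonyl C bonded to C and H → aldehyde.
C–O–C with sp³ carbons on both sides and no adjacent C=O → ether.
pendant –COOCH3: carbonyl C bonded to C and –OCH3 → ester.
pendant –CH2NH2: N on sp³ C, no adjacent C=O → amine.
pendant –COCH3: carbonyl C bonded to two carbons → ketone.
–C(=O)NH2: carbonyl C bonded to C and to N → amide (the N is not a separate amine).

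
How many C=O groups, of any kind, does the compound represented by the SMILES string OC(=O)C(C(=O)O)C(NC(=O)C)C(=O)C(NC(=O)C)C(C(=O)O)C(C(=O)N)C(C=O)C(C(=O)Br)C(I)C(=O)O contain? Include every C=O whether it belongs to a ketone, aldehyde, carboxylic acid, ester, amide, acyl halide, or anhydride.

10

HOOC: carboxylic acid, 1 C=O (running total 1).
CH(COOH): carboxylic acid, 1 C=O (running total 2).
CH(NHCOCH3): amide, 1 C=O (running total 3).
CO: ketone, 1 C=O (running total 4).
CH(NHCOCH3): amide, 1 C=O (running total 5).
CH(COOH): carboxylic acid, 1 C=O (running total 6).
CH(CONH2): amide, 1 C=O (running total 7).
CH(CHO): aldehyde, 1 C=O (running total 8).
CH(COBr): acyl halide, 1 C=O (running total 9).
COOH: carboxylic acid, 1 C=O (running total 10).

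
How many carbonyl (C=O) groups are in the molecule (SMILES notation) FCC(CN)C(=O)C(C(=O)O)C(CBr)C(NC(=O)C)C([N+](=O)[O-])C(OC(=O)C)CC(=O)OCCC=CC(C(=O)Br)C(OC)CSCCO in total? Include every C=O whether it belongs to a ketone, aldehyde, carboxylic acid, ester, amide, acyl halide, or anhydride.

6

CO: ketone, 1 C=O (running total 1).
CH(COOH): carboxylic acid, 1 C=O (running total 2).
CH(NHCOCH3): amide, 1 C=O (running total 3).
CH(OCOCH3): ester, 1 C=O (running total 4).
CH2COOCH2: ester, 1 C=O (running total 5).
CH(COBr): acyl halide, 1 C=O (running total 6).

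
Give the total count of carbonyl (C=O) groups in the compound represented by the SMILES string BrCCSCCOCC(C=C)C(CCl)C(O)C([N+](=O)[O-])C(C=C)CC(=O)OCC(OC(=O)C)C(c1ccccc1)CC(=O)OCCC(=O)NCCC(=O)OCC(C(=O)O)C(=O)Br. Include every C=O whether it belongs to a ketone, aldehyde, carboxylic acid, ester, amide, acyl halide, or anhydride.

CH2COOCH2: ester, 1 C=O (running total 1).
CH(OCOCH3): ester, 1 C=O (running total 2).
CH2COOCH2: ester, 1 C=O (running total 3).
CH2CONHCH2: amide, 1 C=O (running total 4).
CH2COOCH2: ester, 1 C=O (running total 5).
CH(COOH): carboxylic acid, 1 C=O (running total 6).
COBr: acyl halide, 1 C=O (running total 7).

7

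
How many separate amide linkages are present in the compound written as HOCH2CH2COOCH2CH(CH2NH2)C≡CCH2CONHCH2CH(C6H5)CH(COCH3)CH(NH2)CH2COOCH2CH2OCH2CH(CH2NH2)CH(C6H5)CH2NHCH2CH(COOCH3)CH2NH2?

Taking each segment in turn:
  HOCH2: HO– on an sp³ carbon → alcohol.
  CH2COOCH2: –C(=O)–O–C with C on the carbonyl side → ester.
  CH(CH2NH2): pendant –CH2NH2: N on sp³ C, no adjacent C=O → amine.
  C≡C: C≡C triple bond → alkyne.
  CH2CONHCH2: –C(=O)–N– linkage → amide (the N is not an amine).
  CH(C6H5): pendant –C6H5: benzene ring → arene.
  CH(COCH3): pendant –COCH3: carbonyl C bonded to two carbons → ketone.
  CH(NH2): –NH2 on an sp³ carbon with no adjacent C=O → amine.
  CH2COOCH2: –C(=O)–O–C with C on the carbonyl side → ester.
  CH2OCH2: C–O–C with sp³ carbons on both sides and no adjacent C=O → ether.
  CH(CH2NH2): pendant –CH2NH2: N on sp³ C, no adjacent C=O → amine.
  CH(C6H5): pendant –C6H5: benzene ring → arene.
  CH2NHCH2: C–N–C with sp³ carbons and no adjacent C=O → amine (secondary).
  CH(COOCH3): pendant –COOCH3: carbonyl C bonded to C and –OCH3 → ester.
  CH2NH2: –NH2 on an sp³ carbon with no adjacent C=O → amine.
Amide appears at: CH2CONHCH2 → 1.

1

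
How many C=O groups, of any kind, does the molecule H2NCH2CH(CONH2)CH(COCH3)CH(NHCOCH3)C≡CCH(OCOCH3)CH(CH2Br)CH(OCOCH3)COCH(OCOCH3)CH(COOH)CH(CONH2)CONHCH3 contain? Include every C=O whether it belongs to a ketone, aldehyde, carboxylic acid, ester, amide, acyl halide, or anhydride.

CH(CONH2): amide, 1 C=O (running total 1).
CH(COCH3): ketone, 1 C=O (running total 2).
CH(NHCOCH3): amide, 1 C=O (running total 3).
CH(OCOCH3): ester, 1 C=O (running total 4).
CH(OCOCH3): ester, 1 C=O (running total 5).
CO: ketone, 1 C=O (running total 6).
CH(OCOCH3): ester, 1 C=O (running total 7).
CH(COOH): carboxylic acid, 1 C=O (running total 8).
CH(CONH2): amide, 1 C=O (running total 9).
CONHCH3: amide, 1 C=O (running total 10).

10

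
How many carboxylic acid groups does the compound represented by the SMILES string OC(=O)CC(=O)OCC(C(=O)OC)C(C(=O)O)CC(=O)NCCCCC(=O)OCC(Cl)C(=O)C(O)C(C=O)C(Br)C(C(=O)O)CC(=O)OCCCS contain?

Working along the chain:
  HOOC: –COOH: carbonyl C bonded to –OH and C → carboxylic acid (the –OH is not a separate alcohol).
  CH2COOCH2: –C(=O)–O–C with C on the carbonyl side → ester.
  CH(COOCH3): pendant –COOCH3: carbonyl C bonded to C and –OCH3 → ester.
  CH(COOH): pendant –COOH: carbonyl C bonded to C and –OH → carboxylic acid.
  CH2CONHCH2: –C(=O)–N– linkage → amide (the N is not an amine).
  CH2COOCH2: –C(=O)–O–C with C on the carbonyl side → ester.
  CH(Cl): halogen on an sp³ carbon → alkyl halide.
  CO: –C(=O)– with carbon on both sides → ketone.
  CH(OH): –OH on an sp³ carbon → alcohol (secondary).
  CH(CHO): pendant –CHO: carbonyl C bonded to C and H → aldehyde.
  CH(Br): halogen on an sp³ carbon → alkyl halide.
  CH(COOH): pendant –COOH: carbonyl C bonded to C and –OH → carboxylic acid.
  CH2COOCH2: –C(=O)–O–C with C on the carbonyl side → ester.
  CH2SH: –SH on an sp³ carbon → thiol.
Carboxylic acid appears at: HOOC, CH(COOH), CH(COOH) → 3.

3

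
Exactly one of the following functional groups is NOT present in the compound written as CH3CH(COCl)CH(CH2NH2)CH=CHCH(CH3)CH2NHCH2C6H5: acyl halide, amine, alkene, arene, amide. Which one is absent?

amide

amine: present (CH(CH2NH2) — pendant –CH2NH2: N on sp³ C, no adjacent C=O → amine).
arene: present (C6H5 — –C6H5 phenyl ring → arene).
acyl halide: present (CH(COCl) — pendant –C(=O)X: carbonyl C bonded to C and halogen → acyl halide).
alkene: present (CH=CH — C=C double bond → alkene).
amide: no segment matches this pattern.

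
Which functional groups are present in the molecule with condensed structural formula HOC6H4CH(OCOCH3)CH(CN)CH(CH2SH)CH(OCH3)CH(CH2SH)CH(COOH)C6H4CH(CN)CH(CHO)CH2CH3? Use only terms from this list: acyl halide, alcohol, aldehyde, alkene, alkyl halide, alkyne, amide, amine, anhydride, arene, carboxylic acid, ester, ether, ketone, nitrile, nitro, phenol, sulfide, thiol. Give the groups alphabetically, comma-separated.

aldehyde, arene, carboxylic acid, ester, ether, nitrile, phenol, thiol

–OH attached directly to an aromatic ring → phenol (not alcohol); the ring itself is an arene.
pendant –OC(=O)CH3: an acyloxy group → ester.
pendant –C≡N: nitrile.
pendant –CH2SH → thiol.
pendant –OCH3: C–O–C with sp³ C, no adjacent C=O → ether.
pendant –CH2SH → thiol.
pendant –COOH: carbonyl C bonded to C and –OH → carboxylic acid.
para-disubstituted benzene ring → arene.
pendant –C≡N: nitrile.
pendant –CHO: carbonyl C bonded to C and H → aldehyde.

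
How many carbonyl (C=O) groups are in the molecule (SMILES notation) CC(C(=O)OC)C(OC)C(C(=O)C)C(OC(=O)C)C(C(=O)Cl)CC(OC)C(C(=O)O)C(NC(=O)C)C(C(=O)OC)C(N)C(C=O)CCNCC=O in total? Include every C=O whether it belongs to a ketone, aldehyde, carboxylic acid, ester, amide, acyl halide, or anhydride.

9

CH(COOCH3): ester, 1 C=O (running total 1).
CH(COCH3): ketone, 1 C=O (running total 2).
CH(OCOCH3): ester, 1 C=O (running total 3).
CH(COCl): acyl halide, 1 C=O (running total 4).
CH(COOH): carboxylic acid, 1 C=O (running total 5).
CH(NHCOCH3): amide, 1 C=O (running total 6).
CH(COOCH3): ester, 1 C=O (running total 7).
CH(CHO): aldehyde, 1 C=O (running total 8).
CHO: aldehyde, 1 C=O (running total 9).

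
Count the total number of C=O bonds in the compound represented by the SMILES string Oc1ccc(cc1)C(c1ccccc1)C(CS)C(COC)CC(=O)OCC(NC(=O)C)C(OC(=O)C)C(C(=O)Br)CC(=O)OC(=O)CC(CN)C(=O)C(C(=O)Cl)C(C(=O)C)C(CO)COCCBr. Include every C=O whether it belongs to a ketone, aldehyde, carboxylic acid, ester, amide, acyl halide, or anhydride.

9

CH2COOCH2: ester, 1 C=O (running total 1).
CH(NHCOCH3): amide, 1 C=O (running total 2).
CH(OCOCH3): ester, 1 C=O (running total 3).
CH(COBr): acyl halide, 1 C=O (running total 4).
CH2CO-O-COCH2: anhydride, 2 C=O (running total 6).
CO: ketone, 1 C=O (running total 7).
CH(COCl): acyl halide, 1 C=O (running total 8).
CH(COCH3): ketone, 1 C=O (running total 9).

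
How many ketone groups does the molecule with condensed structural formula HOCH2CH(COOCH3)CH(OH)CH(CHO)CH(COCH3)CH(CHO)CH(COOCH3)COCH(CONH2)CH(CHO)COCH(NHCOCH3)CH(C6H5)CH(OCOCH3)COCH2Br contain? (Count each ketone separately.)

Taking each segment in turn:
  HOCH2: HO– on an sp³ carbon → alcohol.
  CH(COOCH3): pendant –COOCH3: carbonyl C bonded to C and –OCH3 → ester.
  CH(OH): –OH on an sp³ carbon → alcohol (secondary).
  CH(CHO): pendant –CHO: carbonyl C bonded to C and H → aldehyde.
  CH(COCH3): pendant –COCH3: carbonyl C bonded to two carbons → ketone.
  CH(CHO): pendant –CHO: carbonyl C bonded to C and H → aldehyde.
  CH(COOCH3): pendant –COOCH3: carbonyl C bonded to C and –OCH3 → ester.
  CO: –C(=O)– with carbon on both sides → ketone.
  CH(CONH2): pendant –CONH2: carbonyl C bonded to C and N → amide.
  CH(CHO): pendant –CHO: carbonyl C bonded to C and H → aldehyde.
  CO: –C(=O)– with carbon on both sides → ketone.
  CH(NHCOCH3): pendant –NHC(=O)CH3: N bonded to a carbonyl → amide (not amine).
  CH(C6H5): pendant –C6H5: benzene ring → arene.
  CH(OCOCH3): pendant –OC(=O)CH3: an acyloxy group → ester.
  CO: –C(=O)– with carbon on both sides → ketone.
  CH2Br: halogen on an sp³ carbon → alkyl halide.
Ketone appears at: CH(COCH3), CO, CO, CO → 4.

4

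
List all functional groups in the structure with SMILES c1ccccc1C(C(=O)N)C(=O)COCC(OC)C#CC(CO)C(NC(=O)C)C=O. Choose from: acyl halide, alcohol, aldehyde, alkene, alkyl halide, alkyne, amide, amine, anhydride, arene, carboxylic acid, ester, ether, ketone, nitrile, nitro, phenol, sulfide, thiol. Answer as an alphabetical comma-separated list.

alcohol, aldehyde, alkyne, amide, arene, ether, ketone

Reading the structure from left to right:
  C6H5: C6H5– phenyl ring → arene.
  CH(CONH2): pendant –CONH2: carbonyl C bonded to C and N → amide.
  CO: –C(=O)– with carbon on both sides → ketone.
  CH2OCH2: C–O–C with sp³ carbons on both sides and no adjacent C=O → ether.
  CH(OCH3): pendant –OCH3: C–O–C with sp³ C, no adjacent C=O → ether.
  C≡C: C≡C triple bond → alkyne.
  CH(CH2OH): pendant –CH2OH on an sp³ backbone C → alcohol.
  CH(NHCOCH3): pendant –NHC(=O)CH3: N bonded to a carbonyl → amide (not amine).
  CHO: terminal –CHO: carbonyl C bonded to H and C → aldehyde.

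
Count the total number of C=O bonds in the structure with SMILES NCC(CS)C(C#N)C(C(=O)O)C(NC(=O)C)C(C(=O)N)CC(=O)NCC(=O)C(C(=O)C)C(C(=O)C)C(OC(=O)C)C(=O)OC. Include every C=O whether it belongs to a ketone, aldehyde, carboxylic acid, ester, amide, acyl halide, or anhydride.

9

CH(COOH): carboxylic acid, 1 C=O (running total 1).
CH(NHCOCH3): amide, 1 C=O (running total 2).
CH(CONH2): amide, 1 C=O (running total 3).
CH2CONHCH2: amide, 1 C=O (running total 4).
CO: ketone, 1 C=O (running total 5).
CH(COCH3): ketone, 1 C=O (running total 6).
CH(COCH3): ketone, 1 C=O (running total 7).
CH(OCOCH3): ester, 1 C=O (running total 8).
COOCH3: ester, 1 C=O (running total 9).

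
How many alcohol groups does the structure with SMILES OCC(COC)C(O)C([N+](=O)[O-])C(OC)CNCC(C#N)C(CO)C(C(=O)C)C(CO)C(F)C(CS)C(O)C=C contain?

Reading the structure from left to right:
  HOCH2: HO– on an sp³ carbon → alcohol.
  CH(CH2OCH3): pendant –CH2OCH3: C–O–C linkage → ether.
  CH(OH): –OH on an sp³ carbon → alcohol (secondary).
  CH(NO2): –NO2 on an sp³ carbon → nitro (the N=O is not a carbonyl).
  CH(OCH3): pendant –OCH3: C–O–C with sp³ C, no adjacent C=O → ether.
  CH2NHCH2: C–N–C with sp³ carbons and no adjacent C=O → amine (secondary).
  CH(CN): pendant –C≡N: nitrile.
  CH(CH2OH): pendant –CH2OH on an sp³ backbone C → alcohol.
  CH(COCH3): pendant –COCH3: carbonyl C bonded to two carbons → ketone.
  CH(CH2OH): pendant –CH2OH on an sp³ backbone C → alcohol.
  CH(F): halogen on an sp³ carbon → alkyl halide.
  CH(CH2SH): pendant –CH2SH → thiol.
  CH(OH): –OH on an sp³ carbon → alcohol (secondary).
  CH=CH2: C=C double bond → alkene.
Alcohol appears at: HOCH2, CH(OH), CH(CH2OH), CH(CH2OH), CH(OH) → 5.

5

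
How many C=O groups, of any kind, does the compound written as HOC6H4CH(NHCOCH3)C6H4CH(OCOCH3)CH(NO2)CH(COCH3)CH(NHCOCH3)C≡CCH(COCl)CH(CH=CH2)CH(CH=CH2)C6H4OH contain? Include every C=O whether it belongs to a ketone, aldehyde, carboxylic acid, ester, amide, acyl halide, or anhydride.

CH(NHCOCH3): amide, 1 C=O (running total 1).
CH(OCOCH3): ester, 1 C=O (running total 2).
CH(COCH3): ketone, 1 C=O (running total 3).
CH(NHCOCH3): amide, 1 C=O (running total 4).
CH(COCl): acyl halide, 1 C=O (running total 5).

5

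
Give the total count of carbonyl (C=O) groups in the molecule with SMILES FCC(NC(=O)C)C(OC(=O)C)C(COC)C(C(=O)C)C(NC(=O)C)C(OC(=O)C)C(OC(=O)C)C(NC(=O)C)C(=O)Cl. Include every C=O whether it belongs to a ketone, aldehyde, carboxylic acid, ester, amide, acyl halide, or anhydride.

CH(NHCOCH3): amide, 1 C=O (running total 1).
CH(OCOCH3): ester, 1 C=O (running total 2).
CH(COCH3): ketone, 1 C=O (running total 3).
CH(NHCOCH3): amide, 1 C=O (running total 4).
CH(OCOCH3): ester, 1 C=O (running total 5).
CH(OCOCH3): ester, 1 C=O (running total 6).
CH(NHCOCH3): amide, 1 C=O (running total 7).
COCl: acyl halide, 1 C=O (running total 8).

8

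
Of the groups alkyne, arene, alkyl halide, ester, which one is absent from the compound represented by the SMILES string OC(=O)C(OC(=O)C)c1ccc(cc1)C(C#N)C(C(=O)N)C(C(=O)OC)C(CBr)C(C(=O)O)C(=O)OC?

arene: present (C6H4 — para-disubstituted benzene ring → arene).
alkyl halide: present (CH(CH2Br) — pendant –CH2X: halogen on sp³ carbon → alkyl halide).
ester: present (CH(OCOCH3) — pendant –OC(=O)CH3: an acyloxy group → ester).
alkyne: absent. In CH(CN), the triple bond is C≡N, not C≡C, so it is a nitrile.

alkyne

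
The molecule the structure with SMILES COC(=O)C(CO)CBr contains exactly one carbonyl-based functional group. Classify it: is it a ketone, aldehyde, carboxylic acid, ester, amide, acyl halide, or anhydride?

ester

The carbonyl is in the CH3OOC segment: CH3O–C(=O)–: carbonyl C bonded to C and to –OCH3 → ester (not ketone + ether).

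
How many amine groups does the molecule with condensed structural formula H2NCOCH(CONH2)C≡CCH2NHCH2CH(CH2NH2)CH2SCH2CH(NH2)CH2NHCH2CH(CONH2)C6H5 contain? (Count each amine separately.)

4

Working along the chain:
  H2NCO: –C(=O)NH2: carbonyl C bonded to C and to N → amide (the N is not a separate amine).
  CH(CONH2): pendant –CONH2: carbonyl C bonded to C and N → amide.
  C≡C: C≡C triple bond → alkyne.
  CH2NHCH2: C–N–C with sp³ carbons and no adjacent C=O → amine (secondary).
  CH(CH2NH2): pendant –CH2NH2: N on sp³ C, no adjacent C=O → amine.
  CH2SCH2: C–S–C linkage → sulfide (thioether).
  CH(NH2): –NH2 on an sp³ carbon with no adjacent C=O → amine.
  CH2NHCH2: C–N–C with sp³ carbons and no adjacent C=O → amine (secondary).
  CH(CONH2): pendant –CONH2: carbonyl C bonded to C and N → amide.
  C6H5: –C6H5 phenyl ring → arene.
Amine appears at: CH2NHCH2, CH(CH2NH2), CH(NH2), CH2NHCH2 → 4.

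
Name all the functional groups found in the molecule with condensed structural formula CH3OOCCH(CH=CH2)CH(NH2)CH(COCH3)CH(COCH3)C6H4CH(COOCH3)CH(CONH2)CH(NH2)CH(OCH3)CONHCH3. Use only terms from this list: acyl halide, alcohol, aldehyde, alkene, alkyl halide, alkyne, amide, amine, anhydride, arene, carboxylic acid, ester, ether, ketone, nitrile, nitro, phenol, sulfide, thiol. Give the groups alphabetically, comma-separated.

alkene, amide, amine, arene, ester, ether, ketone

CH3O–C(=O)–: carbonyl C bonded to C and to –OCH3 → ester (not ketone + ether).
pendant –CH=CH2: C=C double bond → alkene.
–NH2 on an sp³ carbon with no adjacent C=O → amine.
pendant –COCH3: carbonyl C bonded to two carbons → ketone.
pendant –COCH3: carbonyl C bonded to two carbons → ketone.
para-disubstituted benzene ring → arene.
pendant –COOCH3: carbonyl C bonded to C and –OCH3 → ester.
pendant –CONH2: carbonyl C bonded to C and N → amide.
–NH2 on an sp³ carbon with no adjacent C=O → amine.
pendant –OCH3: C–O–C with sp³ C, no adjacent C=O → ether.
–C(=O)NHCH3: carbonyl C bonded to C and to N → amide (the N is not an amine).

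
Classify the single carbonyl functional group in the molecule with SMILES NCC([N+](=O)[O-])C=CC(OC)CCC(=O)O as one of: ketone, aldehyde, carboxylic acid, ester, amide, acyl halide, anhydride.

carboxylic acid

The carbonyl is in the COOH segment: –COOH: carbonyl C bonded to –OH and C → carboxylic acid (the –OH is not a separate alcohol).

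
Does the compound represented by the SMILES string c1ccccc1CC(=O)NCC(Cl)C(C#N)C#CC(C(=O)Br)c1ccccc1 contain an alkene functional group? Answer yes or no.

Working along the chain:
  C6H5: C6H5– phenyl ring → arene.
  CH2CONHCH2: –C(=O)–N– linkage → amide (the N is not an amine).
  CH(Cl): halogen on an sp³ carbon → alkyl halide.
  CH(CN): pendant –C≡N: nitrile.
  C≡C: C≡C triple bond → alkyne.
  CH(COBr): pendant –C(=O)X: carbonyl C bonded to C and halogen → acyl halide.
  C6H5: –C6H5 phenyl ring → arene.
In C6H5, the C=C units are part of an aromatic ring, which is an arene, not an isolated alkene.
The groups actually present are: acyl halide, alkyl halide, alkyne, amide, arene, nitrile.

no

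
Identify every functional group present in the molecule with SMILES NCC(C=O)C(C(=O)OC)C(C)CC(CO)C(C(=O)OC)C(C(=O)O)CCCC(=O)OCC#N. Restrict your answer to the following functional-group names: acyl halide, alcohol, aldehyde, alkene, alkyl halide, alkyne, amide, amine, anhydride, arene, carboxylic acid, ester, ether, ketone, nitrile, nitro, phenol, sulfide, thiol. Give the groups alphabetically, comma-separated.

–NH2 on an sp³ carbon with no adjacent C=O → amine.
pendant –CHO: carbonyl C bonded to C and H → aldehyde.
pendant –COOCH3: carbonyl C bonded to C and –OCH3 → ester.
pendant –CH2OH on an sp³ backbone C → alcohol.
pendant –COOCH3: carbonyl C bonded to C and –OCH3 → ester.
pendant –COOH: carbonyl C bonded to C and –OH → carboxylic acid.
–C(=O)–O–C with C on the carbonyl side → ester.
–C≡N: carbon triple-bonded to nitrogen → nitrile.

alcohol, aldehyde, amine, carboxylic acid, ester, nitrile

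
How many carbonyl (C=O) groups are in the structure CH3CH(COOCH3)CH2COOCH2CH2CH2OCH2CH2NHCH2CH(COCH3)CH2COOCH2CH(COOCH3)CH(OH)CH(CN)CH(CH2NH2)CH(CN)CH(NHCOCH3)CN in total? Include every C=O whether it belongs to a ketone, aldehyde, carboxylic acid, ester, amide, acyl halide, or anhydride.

CH(COOCH3): ester, 1 C=O (running total 1).
CH2COOCH2: ester, 1 C=O (running total 2).
CH(COCH3): ketone, 1 C=O (running total 3).
CH2COOCH2: ester, 1 C=O (running total 4).
CH(COOCH3): ester, 1 C=O (running total 5).
CH(NHCOCH3): amide, 1 C=O (running total 6).

6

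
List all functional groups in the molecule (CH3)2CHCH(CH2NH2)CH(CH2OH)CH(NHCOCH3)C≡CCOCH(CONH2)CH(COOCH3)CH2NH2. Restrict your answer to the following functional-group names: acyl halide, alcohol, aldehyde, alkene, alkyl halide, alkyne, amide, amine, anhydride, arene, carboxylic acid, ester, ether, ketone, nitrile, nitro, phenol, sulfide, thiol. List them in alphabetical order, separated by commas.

alcohol, alkyne, amide, amine, ester, ketone

Working along the chain:
  CH(CH2NH2): pendant –CH2NH2: N on sp³ C, no adjacent C=O → amine.
  CH(CH2OH): pendant –CH2OH on an sp³ backbone C → alcohol.
  CH(NHCOCH3): pendant –NHC(=O)CH3: N bonded to a carbonyl → amide (not amine).
  C≡C: C≡C triple bond → alkyne.
  CO: –C(=O)– with carbon on both sides → ketone.
  CH(CONH2): pendant –CONH2: carbonyl C bonded to C and N → amide.
  CH(COOCH3): pendant –COOCH3: carbonyl C bonded to C and –OCH3 → ester.
  CH2NH2: –NH2 on an sp³ carbon with no adjacent C=O → amine.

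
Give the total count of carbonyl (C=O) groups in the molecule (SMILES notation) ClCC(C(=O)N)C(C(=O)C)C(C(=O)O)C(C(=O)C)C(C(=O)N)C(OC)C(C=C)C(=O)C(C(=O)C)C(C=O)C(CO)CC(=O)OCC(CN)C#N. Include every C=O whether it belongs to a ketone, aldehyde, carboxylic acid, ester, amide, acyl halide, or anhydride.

CH(CONH2): amide, 1 C=O (running total 1).
CH(COCH3): ketone, 1 C=O (running total 2).
CH(COOH): carboxylic acid, 1 C=O (running total 3).
CH(COCH3): ketone, 1 C=O (running total 4).
CH(CONH2): amide, 1 C=O (running total 5).
CO: ketone, 1 C=O (running total 6).
CH(COCH3): ketone, 1 C=O (running total 7).
CH(CHO): aldehyde, 1 C=O (running total 8).
CH2COOCH2: ester, 1 C=O (running total 9).

9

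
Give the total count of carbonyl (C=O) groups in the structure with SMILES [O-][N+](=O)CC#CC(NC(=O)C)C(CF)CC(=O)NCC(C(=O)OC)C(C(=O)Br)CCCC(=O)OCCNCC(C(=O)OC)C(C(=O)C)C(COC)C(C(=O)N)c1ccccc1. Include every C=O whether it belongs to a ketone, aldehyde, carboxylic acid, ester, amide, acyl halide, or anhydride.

8

CH(NHCOCH3): amide, 1 C=O (running total 1).
CH2CONHCH2: amide, 1 C=O (running total 2).
CH(COOCH3): ester, 1 C=O (running total 3).
CH(COBr): acyl halide, 1 C=O (running total 4).
CH2COOCH2: ester, 1 C=O (running total 5).
CH(COOCH3): ester, 1 C=O (running total 6).
CH(COCH3): ketone, 1 C=O (running total 7).
CH(CONH2): amide, 1 C=O (running total 8).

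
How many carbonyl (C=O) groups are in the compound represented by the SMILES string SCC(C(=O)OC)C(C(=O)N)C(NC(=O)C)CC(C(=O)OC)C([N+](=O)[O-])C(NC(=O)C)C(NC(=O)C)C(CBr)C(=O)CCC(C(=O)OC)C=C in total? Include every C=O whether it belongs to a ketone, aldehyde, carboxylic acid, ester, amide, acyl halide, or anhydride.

CH(COOCH3): ester, 1 C=O (running total 1).
CH(CONH2): amide, 1 C=O (running total 2).
CH(NHCOCH3): amide, 1 C=O (running total 3).
CH(COOCH3): ester, 1 C=O (running total 4).
CH(NHCOCH3): amide, 1 C=O (running total 5).
CH(NHCOCH3): amide, 1 C=O (running total 6).
CO: ketone, 1 C=O (running total 7).
CH(COOCH3): ester, 1 C=O (running total 8).

8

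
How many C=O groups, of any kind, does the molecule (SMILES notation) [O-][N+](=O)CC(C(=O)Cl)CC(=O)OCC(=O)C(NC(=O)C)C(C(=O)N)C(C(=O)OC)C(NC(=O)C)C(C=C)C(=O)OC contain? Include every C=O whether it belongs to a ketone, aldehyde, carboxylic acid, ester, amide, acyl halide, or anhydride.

8

CH(COCl): acyl halide, 1 C=O (running total 1).
CH2COOCH2: ester, 1 C=O (running total 2).
CO: ketone, 1 C=O (running total 3).
CH(NHCOCH3): amide, 1 C=O (running total 4).
CH(CONH2): amide, 1 C=O (running total 5).
CH(COOCH3): ester, 1 C=O (running total 6).
CH(NHCOCH3): amide, 1 C=O (running total 7).
COOCH3: ester, 1 C=O (running total 8).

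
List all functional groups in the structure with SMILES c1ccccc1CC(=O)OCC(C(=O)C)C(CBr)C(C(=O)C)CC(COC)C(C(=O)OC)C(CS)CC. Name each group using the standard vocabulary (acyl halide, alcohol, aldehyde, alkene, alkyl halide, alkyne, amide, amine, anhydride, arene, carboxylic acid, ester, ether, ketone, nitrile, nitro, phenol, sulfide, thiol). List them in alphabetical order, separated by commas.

alkyl halide, arene, ester, ether, ketone, thiol

Reading the structure from left to right:
  C6H5: C6H5– phenyl ring → arene.
  CH2COOCH2: –C(=O)–O–C with C on the carbonyl side → ester.
  CH(COCH3): pendant –COCH3: carbonyl C bonded to two carbons → ketone.
  CH(CH2Br): pendant –CH2X: halogen on sp³ carbon → alkyl halide.
  CH(COCH3): pendant –COCH3: carbonyl C bonded to two carbons → ketone.
  CH(CH2OCH3): pendant –CH2OCH3: C–O–C linkage → ether.
  CH(COOCH3): pendant –COOCH3: carbonyl C bonded to C and –OCH3 → ester.
  CH(CH2SH): pendant –CH2SH → thiol.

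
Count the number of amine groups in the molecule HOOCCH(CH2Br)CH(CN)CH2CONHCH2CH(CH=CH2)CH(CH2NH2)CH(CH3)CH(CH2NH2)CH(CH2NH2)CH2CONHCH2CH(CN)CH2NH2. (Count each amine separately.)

4

Working along the chain:
  HOOC: –COOH: carbonyl C bonded to –OH and C → carboxylic acid (the –OH is not a separate alcohol).
  CH(CH2Br): pendant –CH2X: halogen on sp³ carbon → alkyl halide.
  CH(CN): pendant –C≡N: nitrile.
  CH2CONHCH2: –C(=O)–N– linkage → amide (the N is not an amine).
  CH(CH=CH2): pendant –CH=CH2: C=C double bond → alkene.
  CH(CH2NH2): pendant –CH2NH2: N on sp³ C, no adjacent C=O → amine.
  CH(CH2NH2): pendant –CH2NH2: N on sp³ C, no adjacent C=O → amine.
  CH(CH2NH2): pendant –CH2NH2: N on sp³ C, no adjacent C=O → amine.
  CH2CONHCH2: –C(=O)–N– linkage → amide (the N is not an amine).
  CH(CN): pendant –C≡N: nitrile.
  CH2NH2: –NH2 on an sp³ carbon with no adjacent C=O → amine.
Amine appears at: CH(CH2NH2), CH(CH2NH2), CH(CH2NH2), CH2NH2 → 4.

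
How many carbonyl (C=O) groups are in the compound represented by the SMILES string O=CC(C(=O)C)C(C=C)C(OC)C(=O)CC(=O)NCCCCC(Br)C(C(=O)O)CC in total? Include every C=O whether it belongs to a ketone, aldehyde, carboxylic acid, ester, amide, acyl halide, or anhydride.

5

OHC: aldehyde, 1 C=O (running total 1).
CH(COCH3): ketone, 1 C=O (running total 2).
CO: ketone, 1 C=O (running total 3).
CH2CONHCH2: amide, 1 C=O (running total 4).
CH(COOH): carboxylic acid, 1 C=O (running total 5).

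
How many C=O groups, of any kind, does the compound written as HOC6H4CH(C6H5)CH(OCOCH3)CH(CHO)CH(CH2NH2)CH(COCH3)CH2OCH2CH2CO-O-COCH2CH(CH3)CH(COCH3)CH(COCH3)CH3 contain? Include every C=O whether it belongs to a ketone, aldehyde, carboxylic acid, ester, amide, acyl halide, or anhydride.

7

CH(OCOCH3): ester, 1 C=O (running total 1).
CH(CHO): aldehyde, 1 C=O (running total 2).
CH(COCH3): ketone, 1 C=O (running total 3).
CH2CO-O-COCH2: anhydride, 2 C=O (running total 5).
CH(COCH3): ketone, 1 C=O (running total 6).
CH(COCH3): ketone, 1 C=O (running total 7).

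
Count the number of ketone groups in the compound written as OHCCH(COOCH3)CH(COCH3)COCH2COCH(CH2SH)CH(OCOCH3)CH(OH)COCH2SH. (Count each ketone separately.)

4

Taking each segment in turn:
  OHC: terminal –CHO: carbonyl C bonded to H and C → aldehyde.
  CH(COOCH3): pendant –COOCH3: carbonyl C bonded to C and –OCH3 → ester.
  CH(COCH3): pendant –COCH3: carbonyl C bonded to two carbons → ketone.
  CO: –C(=O)– with carbon on both sides → ketone.
  CO: –C(=O)– with carbon on both sides → ketone.
  CH(CH2SH): pendant –CH2SH → thiol.
  CH(OCOCH3): pendant –OC(=O)CH3: an acyloxy group → ester.
  CH(OH): –OH on an sp³ carbon → alcohol (secondary).
  CO: –C(=O)– with carbon on both sides → ketone.
  CH2SH: –SH on an sp³ carbon → thiol.
Ketone appears at: CH(COCH3), CO, CO, CO → 4.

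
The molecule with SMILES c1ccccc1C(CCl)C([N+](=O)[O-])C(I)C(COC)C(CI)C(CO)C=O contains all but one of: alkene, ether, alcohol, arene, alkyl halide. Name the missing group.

alkene

alkyl halide: present (CH(CH2Cl) — pendant –CH2X: halogen on sp³ carbon → alkyl halide).
alcohol: present (CH(CH2OH) — pendant –CH2OH on an sp³ backbone C → alcohol).
arene: present (C6H5 — C6H5– phenyl ring → arene).
ether: present (CH(CH2OCH3) — pendant –CH2OCH3: C–O–C linkage → ether).
alkene: absent. In C6H5, the C=C units are part of an aromatic ring, which is an arene, not an isolated alkene.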